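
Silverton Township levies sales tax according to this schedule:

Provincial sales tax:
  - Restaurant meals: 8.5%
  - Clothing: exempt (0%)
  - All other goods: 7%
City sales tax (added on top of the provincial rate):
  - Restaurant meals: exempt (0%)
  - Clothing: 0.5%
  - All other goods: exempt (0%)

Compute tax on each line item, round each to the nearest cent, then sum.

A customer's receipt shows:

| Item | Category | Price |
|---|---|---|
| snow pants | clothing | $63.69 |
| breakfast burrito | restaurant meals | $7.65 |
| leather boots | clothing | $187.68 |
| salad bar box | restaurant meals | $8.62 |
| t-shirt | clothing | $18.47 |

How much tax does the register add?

Snow pants $63.69: clothing → 0% + 0.5% city = 0.5% → $0.32
Breakfast burrito $7.65: restaurant meals → 8.5% + 0% city = 8.5% → $0.65
Leather boots $187.68: clothing → 0% + 0.5% city = 0.5% → $0.94
Salad bar box $8.62: restaurant meals → 8.5% + 0% city = 8.5% → $0.73
T-shirt $18.47: clothing → 0% + 0.5% city = 0.5% → $0.09
Total tax = $0.32 + $0.65 + $0.94 + $0.73 + $0.09 = $2.73

$2.73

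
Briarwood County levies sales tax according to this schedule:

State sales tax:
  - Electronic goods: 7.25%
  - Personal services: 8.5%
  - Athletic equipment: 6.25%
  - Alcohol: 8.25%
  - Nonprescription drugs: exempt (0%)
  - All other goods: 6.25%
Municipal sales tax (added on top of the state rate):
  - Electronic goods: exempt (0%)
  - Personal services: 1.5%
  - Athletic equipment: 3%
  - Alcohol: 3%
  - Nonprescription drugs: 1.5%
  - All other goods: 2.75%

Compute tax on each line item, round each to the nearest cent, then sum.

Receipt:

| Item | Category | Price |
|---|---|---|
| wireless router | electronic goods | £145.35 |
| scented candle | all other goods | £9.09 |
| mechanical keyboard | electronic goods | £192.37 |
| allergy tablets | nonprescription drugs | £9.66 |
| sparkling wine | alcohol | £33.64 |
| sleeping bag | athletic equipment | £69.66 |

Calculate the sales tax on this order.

£35.67

Wireless router £145.35: electronic goods → 7.25% + 0% municipal = 7.25% → £10.54
Scented candle £9.09: all other goods → 6.25% + 2.75% municipal = 9% → £0.82
Mechanical keyboard £192.37: electronic goods → 7.25% + 0% municipal = 7.25% → £13.95
Allergy tablets £9.66: nonprescription drugs → 0% + 1.5% municipal = 1.5% → £0.14
Sparkling wine £33.64: alcohol → 8.25% + 3% municipal = 11.25% → £3.78
Sleeping bag £69.66: athletic equipment → 6.25% + 3% municipal = 9.25% → £6.44
Total tax = £10.54 + £0.82 + £13.95 + £0.14 + £3.78 + £6.44 = £35.67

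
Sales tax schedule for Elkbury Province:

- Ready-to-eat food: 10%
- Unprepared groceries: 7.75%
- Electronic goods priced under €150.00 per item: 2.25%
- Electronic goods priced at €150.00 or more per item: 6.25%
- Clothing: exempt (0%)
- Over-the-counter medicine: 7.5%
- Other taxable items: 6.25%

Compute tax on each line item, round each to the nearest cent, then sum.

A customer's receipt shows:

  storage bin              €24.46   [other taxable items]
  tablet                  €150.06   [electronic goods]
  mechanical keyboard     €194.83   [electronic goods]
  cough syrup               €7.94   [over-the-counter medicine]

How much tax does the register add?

Storage bin €24.46: other taxable items → 6.25% → €1.53
Tablet €150.06: electronic goods, €150.00 or more → 6.25% → €9.38
Mechanical keyboard €194.83: electronic goods, €150.00 or more → 6.25% → €12.18
Cough syrup €7.94: over-the-counter medicine → 7.5% → €0.60
Total tax = €1.53 + €9.38 + €12.18 + €0.60 = €23.69

€23.69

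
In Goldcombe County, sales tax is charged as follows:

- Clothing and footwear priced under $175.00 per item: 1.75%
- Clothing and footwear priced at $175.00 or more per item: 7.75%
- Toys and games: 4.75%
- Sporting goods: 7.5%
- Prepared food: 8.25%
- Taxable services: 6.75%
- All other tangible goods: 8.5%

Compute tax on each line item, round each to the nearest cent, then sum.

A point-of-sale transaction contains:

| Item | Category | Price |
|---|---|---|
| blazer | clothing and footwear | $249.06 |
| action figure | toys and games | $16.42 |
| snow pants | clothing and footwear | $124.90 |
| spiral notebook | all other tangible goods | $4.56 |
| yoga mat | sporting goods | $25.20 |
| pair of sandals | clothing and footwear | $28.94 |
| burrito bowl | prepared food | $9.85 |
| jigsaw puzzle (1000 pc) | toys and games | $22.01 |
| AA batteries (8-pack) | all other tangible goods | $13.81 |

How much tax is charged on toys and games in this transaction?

$1.83

Action figure $16.42: toys and games → 4.75% → $0.78
Jigsaw puzzle (1000 pc) $22.01: toys and games → 4.75% → $1.05
Tax on toys and games = $0.78 + $1.05 = $1.83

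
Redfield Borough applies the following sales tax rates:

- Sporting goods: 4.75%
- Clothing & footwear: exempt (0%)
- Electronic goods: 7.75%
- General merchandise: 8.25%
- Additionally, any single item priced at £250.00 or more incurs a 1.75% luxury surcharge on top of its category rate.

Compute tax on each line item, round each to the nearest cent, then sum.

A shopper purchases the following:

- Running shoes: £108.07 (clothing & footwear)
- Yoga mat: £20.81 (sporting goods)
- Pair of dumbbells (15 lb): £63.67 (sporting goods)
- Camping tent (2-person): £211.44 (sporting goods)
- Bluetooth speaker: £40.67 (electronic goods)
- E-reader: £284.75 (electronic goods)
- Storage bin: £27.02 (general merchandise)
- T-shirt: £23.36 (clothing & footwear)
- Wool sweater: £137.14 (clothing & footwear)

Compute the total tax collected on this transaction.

£46.48

Running shoes £108.07: clothing & footwear → 0% → £0.00
Yoga mat £20.81: sporting goods → 4.75% → £0.99
Pair of dumbbells (15 lb) £63.67: sporting goods → 4.75% → £3.02
Camping tent (2-person) £211.44: sporting goods → 4.75% → £10.04
Bluetooth speaker £40.67: electronic goods → 7.75% → £3.15
E-reader £284.75: electronic goods → 7.75% + 1.75% surcharge = 9.5% → £27.05
Storage bin £27.02: general merchandise → 8.25% → £2.23
T-shirt £23.36: clothing & footwear → 0% → £0.00
Wool sweater £137.14: clothing & footwear → 0% → £0.00
Total tax = £0.99 + £3.02 + £10.04 + £3.15 + £27.05 + £2.23 = £46.48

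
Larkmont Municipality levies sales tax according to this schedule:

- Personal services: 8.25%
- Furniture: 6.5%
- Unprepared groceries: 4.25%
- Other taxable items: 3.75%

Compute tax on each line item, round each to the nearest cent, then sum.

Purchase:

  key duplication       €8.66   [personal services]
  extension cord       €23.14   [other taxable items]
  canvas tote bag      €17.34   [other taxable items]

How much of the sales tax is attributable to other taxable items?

Extension cord €23.14: other taxable items → 3.75% → €0.87
Canvas tote bag €17.34: other taxable items → 3.75% → €0.65
Tax on other taxable items = €0.87 + €0.65 = €1.52

€1.52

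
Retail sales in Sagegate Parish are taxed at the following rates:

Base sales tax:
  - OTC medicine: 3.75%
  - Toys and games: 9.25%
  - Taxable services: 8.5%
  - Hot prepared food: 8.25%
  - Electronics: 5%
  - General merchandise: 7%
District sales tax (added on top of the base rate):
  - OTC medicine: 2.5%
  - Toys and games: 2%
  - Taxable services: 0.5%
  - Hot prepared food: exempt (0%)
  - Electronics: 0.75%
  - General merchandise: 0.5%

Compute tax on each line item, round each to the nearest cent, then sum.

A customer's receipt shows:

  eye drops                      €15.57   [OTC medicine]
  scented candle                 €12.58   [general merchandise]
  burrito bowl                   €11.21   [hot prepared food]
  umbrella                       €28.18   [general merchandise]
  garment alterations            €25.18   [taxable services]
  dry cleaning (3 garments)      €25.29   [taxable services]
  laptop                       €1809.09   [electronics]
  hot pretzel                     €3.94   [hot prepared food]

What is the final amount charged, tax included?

€2044.88

Eye drops €15.57: OTC medicine → 3.75% + 2.5% district = 6.25% → €0.97
Scented candle €12.58: general merchandise → 7% + 0.5% district = 7.5% → €0.94
Burrito bowl €11.21: hot prepared food → 8.25% + 0% district = 8.25% → €0.92
Umbrella €28.18: general merchandise → 7% + 0.5% district = 7.5% → €2.11
Garment alterations €25.18: taxable services → 8.5% + 0.5% district = 9% → €2.27
Dry cleaning (3 garments) €25.29: taxable services → 8.5% + 0.5% district = 9% → €2.28
Laptop €1809.09: electronics → 5% + 0.75% district = 5.75% → €104.02
Hot pretzel €3.94: hot prepared food → 8.25% + 0% district = 8.25% → €0.33
Subtotal = €1931.04; tax = €113.84; total due = €2044.88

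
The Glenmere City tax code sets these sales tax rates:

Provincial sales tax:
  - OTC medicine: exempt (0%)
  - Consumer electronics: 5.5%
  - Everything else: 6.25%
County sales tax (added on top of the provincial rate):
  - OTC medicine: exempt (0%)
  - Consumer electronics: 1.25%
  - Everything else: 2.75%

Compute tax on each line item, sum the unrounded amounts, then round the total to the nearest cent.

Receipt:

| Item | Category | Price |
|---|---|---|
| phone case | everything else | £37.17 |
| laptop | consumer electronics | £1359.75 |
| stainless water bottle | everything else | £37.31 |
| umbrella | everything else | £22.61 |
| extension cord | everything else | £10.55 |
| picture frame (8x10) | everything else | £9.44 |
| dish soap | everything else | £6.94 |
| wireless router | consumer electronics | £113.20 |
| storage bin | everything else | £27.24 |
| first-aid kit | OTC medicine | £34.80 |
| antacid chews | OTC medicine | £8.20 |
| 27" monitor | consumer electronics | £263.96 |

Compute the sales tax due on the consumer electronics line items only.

£117.24

Laptop £1359.75: consumer electronics → 5.5% + 1.25% county = 6.75% → £91.783125
Wireless router £113.20: consumer electronics → 5.5% + 1.25% county = 6.75% → £7.641
27" monitor £263.96: consumer electronics → 5.5% + 1.25% county = 6.75% → £17.8173
Tax on consumer electronics: unrounded sum = £117.241425 → £117.24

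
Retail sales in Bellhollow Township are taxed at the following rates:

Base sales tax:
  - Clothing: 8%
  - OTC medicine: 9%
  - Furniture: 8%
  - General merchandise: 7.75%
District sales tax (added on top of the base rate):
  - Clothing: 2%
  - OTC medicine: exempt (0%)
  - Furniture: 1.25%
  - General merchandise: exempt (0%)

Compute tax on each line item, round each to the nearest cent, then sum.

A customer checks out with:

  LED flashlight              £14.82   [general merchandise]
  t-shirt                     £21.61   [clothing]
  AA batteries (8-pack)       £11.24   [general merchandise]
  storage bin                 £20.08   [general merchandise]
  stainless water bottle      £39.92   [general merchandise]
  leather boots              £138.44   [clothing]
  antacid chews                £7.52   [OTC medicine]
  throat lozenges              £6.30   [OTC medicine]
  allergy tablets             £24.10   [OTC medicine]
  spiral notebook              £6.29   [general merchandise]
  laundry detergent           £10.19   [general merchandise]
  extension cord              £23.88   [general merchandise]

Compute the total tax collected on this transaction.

LED flashlight £14.82: general merchandise → 7.75% + 0% district = 7.75% → £1.15
T-shirt £21.61: clothing → 8% + 2% district = 10% → £2.16
AA batteries (8-pack) £11.24: general merchandise → 7.75% + 0% district = 7.75% → £0.87
Storage bin £20.08: general merchandise → 7.75% + 0% district = 7.75% → £1.56
Stainless water bottle £39.92: general merchandise → 7.75% + 0% district = 7.75% → £3.09
Leather boots £138.44: clothing → 8% + 2% district = 10% → £13.84
Antacid chews £7.52: OTC medicine → 9% + 0% district = 9% → £0.68
Throat lozenges £6.30: OTC medicine → 9% + 0% district = 9% → £0.57
Allergy tablets £24.10: OTC medicine → 9% + 0% district = 9% → £2.17
Spiral notebook £6.29: general merchandise → 7.75% + 0% district = 7.75% → £0.49
Laundry detergent £10.19: general merchandise → 7.75% + 0% district = 7.75% → £0.79
Extension cord £23.88: general merchandise → 7.75% + 0% district = 7.75% → £1.85
Total tax = £1.15 + £2.16 + £0.87 + £1.56 + £3.09 + £13.84 + £0.68 + £0.57 + £2.17 + £0.49 + £0.79 + £1.85 = £29.22

£29.22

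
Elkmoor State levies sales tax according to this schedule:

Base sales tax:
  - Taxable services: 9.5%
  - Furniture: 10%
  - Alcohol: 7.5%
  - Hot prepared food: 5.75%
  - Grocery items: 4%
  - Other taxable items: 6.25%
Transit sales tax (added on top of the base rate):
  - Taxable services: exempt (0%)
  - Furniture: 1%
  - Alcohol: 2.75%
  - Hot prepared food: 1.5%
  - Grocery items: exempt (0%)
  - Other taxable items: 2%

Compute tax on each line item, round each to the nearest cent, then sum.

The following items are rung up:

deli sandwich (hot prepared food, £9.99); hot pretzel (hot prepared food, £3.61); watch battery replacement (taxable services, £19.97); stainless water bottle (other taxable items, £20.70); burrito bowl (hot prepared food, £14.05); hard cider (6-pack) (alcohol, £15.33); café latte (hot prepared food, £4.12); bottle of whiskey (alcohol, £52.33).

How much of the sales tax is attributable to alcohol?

£6.93

Hard cider (6-pack) £15.33: alcohol → 7.5% + 2.75% transit = 10.25% → £1.57
Bottle of whiskey £52.33: alcohol → 7.5% + 2.75% transit = 10.25% → £5.36
Tax on alcohol = £1.57 + £5.36 = £6.93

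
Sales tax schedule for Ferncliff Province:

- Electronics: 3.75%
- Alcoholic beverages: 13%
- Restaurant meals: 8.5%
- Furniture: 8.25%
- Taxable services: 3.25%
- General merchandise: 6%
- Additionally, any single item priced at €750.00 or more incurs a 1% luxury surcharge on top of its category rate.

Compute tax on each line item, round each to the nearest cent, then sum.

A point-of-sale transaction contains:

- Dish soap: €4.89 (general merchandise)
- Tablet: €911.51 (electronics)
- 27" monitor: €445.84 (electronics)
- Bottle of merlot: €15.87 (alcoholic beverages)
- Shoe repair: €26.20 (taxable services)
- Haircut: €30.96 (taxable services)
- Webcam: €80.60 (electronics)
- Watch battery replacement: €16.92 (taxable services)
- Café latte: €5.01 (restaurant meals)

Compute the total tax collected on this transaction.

Dish soap €4.89: general merchandise → 6% → €0.29
Tablet €911.51: electronics → 3.75% + 1% surcharge = 4.75% → €43.30
27" monitor €445.84: electronics → 3.75% → €16.72
Bottle of merlot €15.87: alcoholic beverages → 13% → €2.06
Shoe repair €26.20: taxable services → 3.25% → €0.85
Haircut €30.96: taxable services → 3.25% → €1.01
Webcam €80.60: electronics → 3.75% → €3.02
Watch battery replacement €16.92: taxable services → 3.25% → €0.55
Café latte €5.01: restaurant meals → 8.5% → €0.43
Total tax = €0.29 + €43.30 + €16.72 + €2.06 + €0.85 + €1.01 + €3.02 + €0.55 + €0.43 = €68.23

€68.23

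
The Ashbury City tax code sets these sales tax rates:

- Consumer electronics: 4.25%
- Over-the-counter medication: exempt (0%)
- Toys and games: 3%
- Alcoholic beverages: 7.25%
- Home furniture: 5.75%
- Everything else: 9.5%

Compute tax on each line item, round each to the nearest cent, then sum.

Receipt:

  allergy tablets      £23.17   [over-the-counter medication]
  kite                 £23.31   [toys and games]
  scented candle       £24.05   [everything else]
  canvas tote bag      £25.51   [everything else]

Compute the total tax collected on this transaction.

£5.40

Allergy tablets £23.17: over-the-counter medication → 0% → £0.00
Kite £23.31: toys and games → 3% → £0.70
Scented candle £24.05: everything else → 9.5% → £2.28
Canvas tote bag £25.51: everything else → 9.5% → £2.42
Total tax = £0.70 + £2.28 + £2.42 = £5.40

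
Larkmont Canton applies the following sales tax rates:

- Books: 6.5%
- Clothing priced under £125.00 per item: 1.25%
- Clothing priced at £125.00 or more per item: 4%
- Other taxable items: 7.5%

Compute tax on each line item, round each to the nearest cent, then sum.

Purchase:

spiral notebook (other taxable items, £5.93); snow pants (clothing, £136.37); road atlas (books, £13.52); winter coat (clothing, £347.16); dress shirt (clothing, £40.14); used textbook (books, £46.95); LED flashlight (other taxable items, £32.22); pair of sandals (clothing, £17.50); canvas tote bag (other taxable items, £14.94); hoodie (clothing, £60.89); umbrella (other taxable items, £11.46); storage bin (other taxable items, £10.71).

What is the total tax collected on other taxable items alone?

Spiral notebook £5.93: other taxable items → 7.5% → £0.44
LED flashlight £32.22: other taxable items → 7.5% → £2.42
Canvas tote bag £14.94: other taxable items → 7.5% → £1.12
Umbrella £11.46: other taxable items → 7.5% → £0.86
Storage bin £10.71: other taxable items → 7.5% → £0.80
Tax on other taxable items = £0.44 + £2.42 + £1.12 + £0.86 + £0.80 = £5.64

£5.64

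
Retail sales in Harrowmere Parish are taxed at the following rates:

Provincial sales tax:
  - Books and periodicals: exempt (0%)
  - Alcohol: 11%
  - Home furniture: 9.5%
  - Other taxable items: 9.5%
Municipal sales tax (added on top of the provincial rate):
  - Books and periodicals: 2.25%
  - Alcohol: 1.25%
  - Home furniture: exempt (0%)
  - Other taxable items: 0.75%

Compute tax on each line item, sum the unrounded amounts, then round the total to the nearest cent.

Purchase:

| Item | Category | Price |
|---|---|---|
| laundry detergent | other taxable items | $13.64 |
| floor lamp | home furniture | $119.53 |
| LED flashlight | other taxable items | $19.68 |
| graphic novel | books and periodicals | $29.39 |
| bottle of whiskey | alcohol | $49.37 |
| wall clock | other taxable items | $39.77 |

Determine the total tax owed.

Laundry detergent $13.64: other taxable items → 9.5% + 0.75% municipal = 10.25% → $1.3981
Floor lamp $119.53: home furniture → 9.5% + 0% municipal = 9.5% → $11.35535
LED flashlight $19.68: other taxable items → 9.5% + 0.75% municipal = 10.25% → $2.0172
Graphic novel $29.39: books and periodicals → 0% + 2.25% municipal = 2.25% → $0.661275
Bottle of whiskey $49.37: alcohol → 11% + 1.25% municipal = 12.25% → $6.047825
Wall clock $39.77: other taxable items → 9.5% + 0.75% municipal = 10.25% → $4.076425
Unrounded tax sum = $25.556175 → $25.56

$25.56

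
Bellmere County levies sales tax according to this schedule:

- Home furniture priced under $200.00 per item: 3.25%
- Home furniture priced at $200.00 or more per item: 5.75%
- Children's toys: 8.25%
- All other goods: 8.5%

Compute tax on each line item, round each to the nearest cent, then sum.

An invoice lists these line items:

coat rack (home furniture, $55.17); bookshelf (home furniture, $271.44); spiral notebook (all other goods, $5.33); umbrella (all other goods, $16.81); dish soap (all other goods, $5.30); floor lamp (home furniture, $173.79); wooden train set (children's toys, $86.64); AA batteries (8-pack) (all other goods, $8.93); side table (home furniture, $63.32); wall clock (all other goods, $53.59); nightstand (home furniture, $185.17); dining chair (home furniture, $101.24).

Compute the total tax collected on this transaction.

$49.22

Coat rack $55.17: home furniture, under $200.00 → 3.25% → $1.79
Bookshelf $271.44: home furniture, $200.00 or more → 5.75% → $15.61
Spiral notebook $5.33: all other goods → 8.5% → $0.45
Umbrella $16.81: all other goods → 8.5% → $1.43
Dish soap $5.30: all other goods → 8.5% → $0.45
Floor lamp $173.79: home furniture, under $200.00 → 3.25% → $5.65
Wooden train set $86.64: children's toys → 8.25% → $7.15
AA batteries (8-pack) $8.93: all other goods → 8.5% → $0.76
Side table $63.32: home furniture, under $200.00 → 3.25% → $2.06
Wall clock $53.59: all other goods → 8.5% → $4.56
Nightstand $185.17: home furniture, under $200.00 → 3.25% → $6.02
Dining chair $101.24: home furniture, under $200.00 → 3.25% → $3.29
Total tax = $1.79 + $15.61 + $0.45 + $1.43 + $0.45 + $5.65 + $7.15 + $0.76 + $2.06 + $4.56 + $6.02 + $3.29 = $49.22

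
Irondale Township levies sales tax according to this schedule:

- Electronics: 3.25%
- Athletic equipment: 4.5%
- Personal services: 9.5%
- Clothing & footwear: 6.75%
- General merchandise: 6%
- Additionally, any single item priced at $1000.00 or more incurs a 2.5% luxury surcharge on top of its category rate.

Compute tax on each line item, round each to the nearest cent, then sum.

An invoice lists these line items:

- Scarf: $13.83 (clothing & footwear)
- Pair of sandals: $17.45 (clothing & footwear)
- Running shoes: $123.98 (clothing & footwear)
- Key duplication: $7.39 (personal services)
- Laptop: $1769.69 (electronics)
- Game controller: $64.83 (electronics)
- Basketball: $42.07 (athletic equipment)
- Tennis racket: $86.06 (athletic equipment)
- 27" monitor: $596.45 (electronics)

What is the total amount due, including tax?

Scarf $13.83: clothing & footwear → 6.75% → $0.93
Pair of sandals $17.45: clothing & footwear → 6.75% → $1.18
Running shoes $123.98: clothing & footwear → 6.75% → $8.37
Key duplication $7.39: personal services → 9.5% → $0.70
Laptop $1769.69: electronics → 3.25% + 2.5% surcharge = 5.75% → $101.76
Game controller $64.83: electronics → 3.25% → $2.11
Basketball $42.07: athletic equipment → 4.5% → $1.89
Tennis racket $86.06: athletic equipment → 4.5% → $3.87
27" monitor $596.45: electronics → 3.25% → $19.38
Subtotal = $2721.75; tax = $140.19; total due = $2861.94

$2861.94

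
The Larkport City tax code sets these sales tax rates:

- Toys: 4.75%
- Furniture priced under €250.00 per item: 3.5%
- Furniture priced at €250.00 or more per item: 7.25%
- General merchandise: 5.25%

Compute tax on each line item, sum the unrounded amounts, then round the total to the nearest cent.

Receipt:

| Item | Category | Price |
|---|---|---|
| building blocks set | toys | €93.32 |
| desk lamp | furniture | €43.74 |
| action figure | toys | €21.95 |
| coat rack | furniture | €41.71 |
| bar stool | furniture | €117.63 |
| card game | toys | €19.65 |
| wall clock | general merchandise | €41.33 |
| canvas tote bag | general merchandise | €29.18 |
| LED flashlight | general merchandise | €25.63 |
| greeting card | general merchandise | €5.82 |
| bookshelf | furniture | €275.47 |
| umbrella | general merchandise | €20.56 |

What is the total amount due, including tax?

Building blocks set €93.32: toys → 4.75% → €4.4327
Desk lamp €43.74: furniture, under €250.00 → 3.5% → €1.5309
Action figure €21.95: toys → 4.75% → €1.042625
Coat rack €41.71: furniture, under €250.00 → 3.5% → €1.45985
Bar stool €117.63: furniture, under €250.00 → 3.5% → €4.11705
Card game €19.65: toys → 4.75% → €0.933375
Wall clock €41.33: general merchandise → 5.25% → €2.169825
Canvas tote bag €29.18: general merchandise → 5.25% → €1.53195
LED flashlight €25.63: general merchandise → 5.25% → €1.345575
Greeting card €5.82: general merchandise → 5.25% → €0.30555
Bookshelf €275.47: furniture, €250.00 or more → 7.25% → €19.971575
Umbrella €20.56: general merchandise → 5.25% → €1.0794
Subtotal = €735.99; unrounded tax = €39.920375 → €39.92; total due = €775.91

€775.91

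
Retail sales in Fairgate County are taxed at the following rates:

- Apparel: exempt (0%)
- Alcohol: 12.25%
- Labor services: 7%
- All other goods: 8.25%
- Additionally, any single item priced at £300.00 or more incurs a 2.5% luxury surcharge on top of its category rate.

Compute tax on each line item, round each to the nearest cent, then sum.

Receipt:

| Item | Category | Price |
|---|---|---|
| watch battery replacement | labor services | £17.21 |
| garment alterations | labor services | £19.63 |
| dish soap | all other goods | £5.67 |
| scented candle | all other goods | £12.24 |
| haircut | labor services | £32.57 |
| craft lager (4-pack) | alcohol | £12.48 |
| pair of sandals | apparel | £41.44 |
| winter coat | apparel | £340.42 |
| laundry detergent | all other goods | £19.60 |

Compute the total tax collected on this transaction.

Watch battery replacement £17.21: labor services → 7% → £1.20
Garment alterations £19.63: labor services → 7% → £1.37
Dish soap £5.67: all other goods → 8.25% → £0.47
Scented candle £12.24: all other goods → 8.25% → £1.01
Haircut £32.57: labor services → 7% → £2.28
Craft lager (4-pack) £12.48: alcohol → 12.25% → £1.53
Pair of sandals £41.44: apparel → 0% → £0.00
Winter coat £340.42: apparel → 0% + 2.5% surcharge = 2.5% → £8.51
Laundry detergent £19.60: all other goods → 8.25% → £1.62
Total tax = £1.20 + £1.37 + £0.47 + £1.01 + £2.28 + £1.53 + £8.51 + £1.62 = £17.99

£17.99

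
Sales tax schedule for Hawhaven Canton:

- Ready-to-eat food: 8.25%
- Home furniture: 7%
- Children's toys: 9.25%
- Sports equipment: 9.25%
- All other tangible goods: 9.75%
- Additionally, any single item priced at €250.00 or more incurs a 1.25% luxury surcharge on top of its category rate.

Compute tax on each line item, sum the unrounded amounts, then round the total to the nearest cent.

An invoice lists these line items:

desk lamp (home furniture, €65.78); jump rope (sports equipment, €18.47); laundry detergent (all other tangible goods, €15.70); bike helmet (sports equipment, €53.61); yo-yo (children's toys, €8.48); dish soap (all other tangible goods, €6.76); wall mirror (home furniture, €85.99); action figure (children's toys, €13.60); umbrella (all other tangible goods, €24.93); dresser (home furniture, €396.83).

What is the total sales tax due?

Desk lamp €65.78: home furniture → 7% → €4.6046
Jump rope €18.47: sports equipment → 9.25% → €1.708475
Laundry detergent €15.70: all other tangible goods → 9.75% → €1.53075
Bike helmet €53.61: sports equipment → 9.25% → €4.958925
Yo-yo €8.48: children's toys → 9.25% → €0.7844
Dish soap €6.76: all other tangible goods → 9.75% → €0.6591
Wall mirror €85.99: home furniture → 7% → €6.0193
Action figure €13.60: children's toys → 9.25% → €1.258
Umbrella €24.93: all other tangible goods → 9.75% → €2.430675
Dresser €396.83: home furniture → 7% + 1.25% surcharge = 8.25% → €32.738475
Unrounded tax sum = €56.6927 → €56.69

€56.69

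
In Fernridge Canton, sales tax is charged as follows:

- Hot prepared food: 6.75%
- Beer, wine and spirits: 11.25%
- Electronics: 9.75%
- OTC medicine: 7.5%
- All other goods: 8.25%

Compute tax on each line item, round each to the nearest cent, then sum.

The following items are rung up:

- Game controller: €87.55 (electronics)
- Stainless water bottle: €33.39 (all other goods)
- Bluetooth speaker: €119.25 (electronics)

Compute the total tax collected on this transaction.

Game controller €87.55: electronics → 9.75% → €8.54
Stainless water bottle €33.39: all other goods → 8.25% → €2.75
Bluetooth speaker €119.25: electronics → 9.75% → €11.63
Total tax = €8.54 + €2.75 + €11.63 = €22.92

€22.92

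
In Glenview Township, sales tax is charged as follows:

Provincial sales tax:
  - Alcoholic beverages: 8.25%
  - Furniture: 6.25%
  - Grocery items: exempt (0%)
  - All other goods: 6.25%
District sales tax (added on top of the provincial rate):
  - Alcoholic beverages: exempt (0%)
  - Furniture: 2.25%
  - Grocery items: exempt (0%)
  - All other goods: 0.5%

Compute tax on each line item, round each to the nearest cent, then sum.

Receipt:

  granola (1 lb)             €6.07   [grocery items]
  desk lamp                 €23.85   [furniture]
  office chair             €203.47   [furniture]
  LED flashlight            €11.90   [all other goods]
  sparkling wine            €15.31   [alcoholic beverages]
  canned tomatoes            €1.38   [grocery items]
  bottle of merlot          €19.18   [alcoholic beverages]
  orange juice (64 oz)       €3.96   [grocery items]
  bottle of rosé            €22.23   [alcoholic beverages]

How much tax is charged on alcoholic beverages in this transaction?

€4.67

Sparkling wine €15.31: alcoholic beverages → 8.25% + 0% district = 8.25% → €1.26
Bottle of merlot €19.18: alcoholic beverages → 8.25% + 0% district = 8.25% → €1.58
Bottle of rosé €22.23: alcoholic beverages → 8.25% + 0% district = 8.25% → €1.83
Tax on alcoholic beverages = €1.26 + €1.58 + €1.83 = €4.67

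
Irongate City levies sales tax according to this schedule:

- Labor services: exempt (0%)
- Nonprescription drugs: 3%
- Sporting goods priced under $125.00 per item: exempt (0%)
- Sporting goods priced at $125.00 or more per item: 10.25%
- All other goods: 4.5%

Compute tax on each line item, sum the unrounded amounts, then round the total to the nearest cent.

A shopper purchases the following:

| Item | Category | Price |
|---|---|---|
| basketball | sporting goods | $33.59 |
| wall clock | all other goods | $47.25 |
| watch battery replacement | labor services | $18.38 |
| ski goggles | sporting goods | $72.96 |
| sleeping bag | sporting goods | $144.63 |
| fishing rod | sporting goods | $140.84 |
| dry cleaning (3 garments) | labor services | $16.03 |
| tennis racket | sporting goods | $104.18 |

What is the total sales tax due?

Basketball $33.59: sporting goods, under $125.00 → 0% → $0.00
Wall clock $47.25: all other goods → 4.5% → $2.12625
Watch battery replacement $18.38: labor services → 0% → $0.00
Ski goggles $72.96: sporting goods, under $125.00 → 0% → $0.00
Sleeping bag $144.63: sporting goods, $125.00 or more → 10.25% → $14.824575
Fishing rod $140.84: sporting goods, $125.00 or more → 10.25% → $14.4361
Dry cleaning (3 garments) $16.03: labor services → 0% → $0.00
Tennis racket $104.18: sporting goods, under $125.00 → 0% → $0.00
Unrounded tax sum = $31.386925 → $31.39

$31.39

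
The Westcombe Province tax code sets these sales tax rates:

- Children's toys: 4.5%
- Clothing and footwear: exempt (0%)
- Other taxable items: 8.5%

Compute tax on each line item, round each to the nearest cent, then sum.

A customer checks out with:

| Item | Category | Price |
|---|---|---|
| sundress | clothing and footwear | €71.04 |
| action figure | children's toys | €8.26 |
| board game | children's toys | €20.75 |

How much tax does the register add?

Sundress €71.04: clothing and footwear → 0% → €0.00
Action figure €8.26: children's toys → 4.5% → €0.37
Board game €20.75: children's toys → 4.5% → €0.93
Total tax = €0.37 + €0.93 = €1.30

€1.30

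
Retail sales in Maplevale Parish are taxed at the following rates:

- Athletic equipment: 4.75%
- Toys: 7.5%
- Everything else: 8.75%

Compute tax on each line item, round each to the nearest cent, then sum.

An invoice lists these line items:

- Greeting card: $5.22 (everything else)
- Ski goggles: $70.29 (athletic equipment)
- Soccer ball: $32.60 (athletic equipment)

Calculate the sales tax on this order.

$5.35

Greeting card $5.22: everything else → 8.75% → $0.46
Ski goggles $70.29: athletic equipment → 4.75% → $3.34
Soccer ball $32.60: athletic equipment → 4.75% → $1.55
Total tax = $0.46 + $3.34 + $1.55 = $5.35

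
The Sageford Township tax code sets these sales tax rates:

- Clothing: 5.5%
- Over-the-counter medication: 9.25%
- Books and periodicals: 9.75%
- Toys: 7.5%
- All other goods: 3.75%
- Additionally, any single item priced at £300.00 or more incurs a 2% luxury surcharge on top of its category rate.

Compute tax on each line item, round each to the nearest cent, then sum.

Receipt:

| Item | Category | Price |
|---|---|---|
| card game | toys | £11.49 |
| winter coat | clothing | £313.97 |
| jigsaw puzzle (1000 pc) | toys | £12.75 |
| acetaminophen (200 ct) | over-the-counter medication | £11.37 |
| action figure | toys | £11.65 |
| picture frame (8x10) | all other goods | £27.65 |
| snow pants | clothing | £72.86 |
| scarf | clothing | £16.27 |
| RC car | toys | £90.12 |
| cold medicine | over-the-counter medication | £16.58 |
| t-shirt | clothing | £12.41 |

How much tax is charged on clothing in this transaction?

Winter coat £313.97: clothing → 5.5% + 2% surcharge = 7.5% → £23.55
Snow pants £72.86: clothing → 5.5% → £4.01
Scarf £16.27: clothing → 5.5% → £0.89
T-shirt £12.41: clothing → 5.5% → £0.68
Tax on clothing = £23.55 + £4.01 + £0.89 + £0.68 = £29.13

£29.13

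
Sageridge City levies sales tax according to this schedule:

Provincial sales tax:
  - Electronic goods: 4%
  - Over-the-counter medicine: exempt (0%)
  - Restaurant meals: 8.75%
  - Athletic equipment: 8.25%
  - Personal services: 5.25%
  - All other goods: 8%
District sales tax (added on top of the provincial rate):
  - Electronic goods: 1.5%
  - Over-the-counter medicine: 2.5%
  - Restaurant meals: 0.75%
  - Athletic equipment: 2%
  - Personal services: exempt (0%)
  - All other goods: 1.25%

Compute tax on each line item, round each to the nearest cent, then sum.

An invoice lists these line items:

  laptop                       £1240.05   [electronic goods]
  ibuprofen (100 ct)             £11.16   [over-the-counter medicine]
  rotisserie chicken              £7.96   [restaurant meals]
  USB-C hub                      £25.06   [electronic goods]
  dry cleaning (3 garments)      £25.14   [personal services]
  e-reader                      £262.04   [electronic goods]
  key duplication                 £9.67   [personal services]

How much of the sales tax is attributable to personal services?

Dry cleaning (3 garments) £25.14: personal services → 5.25% + 0% district = 5.25% → £1.32
Key duplication £9.67: personal services → 5.25% + 0% district = 5.25% → £0.51
Tax on personal services = £1.32 + £0.51 = £1.83

£1.83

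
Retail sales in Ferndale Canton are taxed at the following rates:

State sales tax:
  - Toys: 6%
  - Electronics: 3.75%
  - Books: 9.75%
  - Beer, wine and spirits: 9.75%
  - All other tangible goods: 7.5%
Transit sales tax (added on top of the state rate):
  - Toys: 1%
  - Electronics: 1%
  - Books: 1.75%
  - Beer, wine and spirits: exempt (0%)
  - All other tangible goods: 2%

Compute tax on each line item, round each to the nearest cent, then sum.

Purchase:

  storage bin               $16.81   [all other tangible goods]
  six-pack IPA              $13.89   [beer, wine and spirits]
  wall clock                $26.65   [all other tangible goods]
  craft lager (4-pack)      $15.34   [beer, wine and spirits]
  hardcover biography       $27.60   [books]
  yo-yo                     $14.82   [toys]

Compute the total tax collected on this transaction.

$11.19

Storage bin $16.81: all other tangible goods → 7.5% + 2% transit = 9.5% → $1.60
Six-pack IPA $13.89: beer, wine and spirits → 9.75% + 0% transit = 9.75% → $1.35
Wall clock $26.65: all other tangible goods → 7.5% + 2% transit = 9.5% → $2.53
Craft lager (4-pack) $15.34: beer, wine and spirits → 9.75% + 0% transit = 9.75% → $1.50
Hardcover biography $27.60: books → 9.75% + 1.75% transit = 11.5% → $3.17
Yo-yo $14.82: toys → 6% + 1% transit = 7% → $1.04
Total tax = $1.60 + $1.35 + $2.53 + $1.50 + $3.17 + $1.04 = $11.19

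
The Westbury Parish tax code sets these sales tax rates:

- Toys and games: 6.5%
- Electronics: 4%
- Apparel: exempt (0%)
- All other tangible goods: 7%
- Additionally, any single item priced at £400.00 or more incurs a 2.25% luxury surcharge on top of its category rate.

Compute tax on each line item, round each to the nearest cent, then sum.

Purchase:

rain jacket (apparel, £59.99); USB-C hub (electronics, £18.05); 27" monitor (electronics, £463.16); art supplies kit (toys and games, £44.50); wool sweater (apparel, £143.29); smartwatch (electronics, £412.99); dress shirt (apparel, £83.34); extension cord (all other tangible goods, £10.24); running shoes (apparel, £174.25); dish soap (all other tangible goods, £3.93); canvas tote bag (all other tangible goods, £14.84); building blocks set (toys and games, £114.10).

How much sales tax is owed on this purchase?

£67.83

Rain jacket £59.99: apparel → 0% → £0.00
USB-C hub £18.05: electronics → 4% → £0.72
27" monitor £463.16: electronics → 4% + 2.25% surcharge = 6.25% → £28.95
Art supplies kit £44.50: toys and games → 6.5% → £2.89
Wool sweater £143.29: apparel → 0% → £0.00
Smartwatch £412.99: electronics → 4% + 2.25% surcharge = 6.25% → £25.81
Dress shirt £83.34: apparel → 0% → £0.00
Extension cord £10.24: all other tangible goods → 7% → £0.72
Running shoes £174.25: apparel → 0% → £0.00
Dish soap £3.93: all other tangible goods → 7% → £0.28
Canvas tote bag £14.84: all other tangible goods → 7% → £1.04
Building blocks set £114.10: toys and games → 6.5% → £7.42
Total tax = £0.72 + £28.95 + £2.89 + £25.81 + £0.72 + £0.28 + £1.04 + £7.42 = £67.83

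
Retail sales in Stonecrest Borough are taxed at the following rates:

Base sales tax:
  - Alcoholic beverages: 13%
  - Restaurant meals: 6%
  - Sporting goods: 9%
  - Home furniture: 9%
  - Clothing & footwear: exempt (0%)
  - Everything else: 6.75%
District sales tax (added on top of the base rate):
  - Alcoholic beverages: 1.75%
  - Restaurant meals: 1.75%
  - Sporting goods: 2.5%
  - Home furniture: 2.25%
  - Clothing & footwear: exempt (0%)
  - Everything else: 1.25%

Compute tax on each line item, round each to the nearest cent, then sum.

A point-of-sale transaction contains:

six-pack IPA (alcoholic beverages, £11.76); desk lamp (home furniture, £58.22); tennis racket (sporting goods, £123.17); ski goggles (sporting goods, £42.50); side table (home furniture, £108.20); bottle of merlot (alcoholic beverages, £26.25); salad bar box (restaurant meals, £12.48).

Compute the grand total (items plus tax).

£426.92

Six-pack IPA £11.76: alcoholic beverages → 13% + 1.75% district = 14.75% → £1.73
Desk lamp £58.22: home furniture → 9% + 2.25% district = 11.25% → £6.55
Tennis racket £123.17: sporting goods → 9% + 2.5% district = 11.5% → £14.16
Ski goggles £42.50: sporting goods → 9% + 2.5% district = 11.5% → £4.89
Side table £108.20: home furniture → 9% + 2.25% district = 11.25% → £12.17
Bottle of merlot £26.25: alcoholic beverages → 13% + 1.75% district = 14.75% → £3.87
Salad bar box £12.48: restaurant meals → 6% + 1.75% district = 7.75% → £0.97
Subtotal = £382.58; tax = £44.34; total due = £426.92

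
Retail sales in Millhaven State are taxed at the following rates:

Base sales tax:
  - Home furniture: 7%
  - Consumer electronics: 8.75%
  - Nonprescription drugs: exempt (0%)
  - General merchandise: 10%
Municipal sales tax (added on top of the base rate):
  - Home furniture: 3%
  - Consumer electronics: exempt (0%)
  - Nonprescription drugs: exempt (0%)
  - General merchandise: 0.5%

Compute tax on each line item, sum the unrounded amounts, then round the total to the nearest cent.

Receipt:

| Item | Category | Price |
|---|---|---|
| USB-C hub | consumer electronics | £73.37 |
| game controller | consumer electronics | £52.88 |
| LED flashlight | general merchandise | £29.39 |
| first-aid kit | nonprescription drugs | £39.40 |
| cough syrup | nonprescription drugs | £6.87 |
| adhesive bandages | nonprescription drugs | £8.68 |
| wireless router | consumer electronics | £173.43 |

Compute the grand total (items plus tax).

£413.33

USB-C hub £73.37: consumer electronics → 8.75% + 0% municipal = 8.75% → £6.419875
Game controller £52.88: consumer electronics → 8.75% + 0% municipal = 8.75% → £4.627
LED flashlight £29.39: general merchandise → 10% + 0.5% municipal = 10.5% → £3.08595
First-aid kit £39.40: nonprescription drugs → 0% + 0% municipal = 0% → £0.00
Cough syrup £6.87: nonprescription drugs → 0% + 0% municipal = 0% → £0.00
Adhesive bandages £8.68: nonprescription drugs → 0% + 0% municipal = 0% → £0.00
Wireless router £173.43: consumer electronics → 8.75% + 0% municipal = 8.75% → £15.175125
Subtotal = £384.02; unrounded tax = £29.30795 → £29.31; total due = £413.33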